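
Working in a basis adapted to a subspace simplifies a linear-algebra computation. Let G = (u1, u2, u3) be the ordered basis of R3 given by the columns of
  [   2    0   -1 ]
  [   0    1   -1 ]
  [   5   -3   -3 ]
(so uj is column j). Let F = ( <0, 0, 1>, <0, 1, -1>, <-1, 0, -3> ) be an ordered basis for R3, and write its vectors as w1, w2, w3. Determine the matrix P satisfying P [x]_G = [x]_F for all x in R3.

[[-1, -2, -1], [0, 1, -1], [-2, 0, 1]]

Let M have columns uj and N have columns wj. Then for every x, N [x]_F = x = M [x]_G, so P = N^(-1) M.
Since det N = 1, N^(-1) has integer entries; multiplying gives P = [[-1, -2, -1], [0, 1, -1], [-2, 0, 1]].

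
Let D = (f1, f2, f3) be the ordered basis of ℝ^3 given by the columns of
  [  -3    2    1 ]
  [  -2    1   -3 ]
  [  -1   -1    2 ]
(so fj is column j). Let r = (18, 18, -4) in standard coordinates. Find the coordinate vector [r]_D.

(-4, 4, -2)

We seek scalars with c_1 f1 + ... + c_3 f3 = r; equivalently solve M c = r where the columns of M are f1, ..., f3.
Solving this 3x3 system gives c = (-4, 4, -2).
Check: -4f1 + 4f2 - 2f3 = (18, 18, -4).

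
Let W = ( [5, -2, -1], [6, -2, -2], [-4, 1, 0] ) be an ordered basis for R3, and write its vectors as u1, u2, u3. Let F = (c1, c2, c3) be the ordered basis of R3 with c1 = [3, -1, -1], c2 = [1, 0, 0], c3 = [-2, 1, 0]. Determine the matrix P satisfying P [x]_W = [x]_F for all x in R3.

Let M have columns uj and N have columns cj. Then for every x, N [x]_F = x = M [x]_W, so P = N^(-1) M.
Since det N = -1, N^(-1) has integer entries; multiplying gives P = [[1, 2, 0], [0, 0, -2], [-1, 0, 1]].

[[1, 2, 0], [0, 0, -2], [-1, 0, 1]]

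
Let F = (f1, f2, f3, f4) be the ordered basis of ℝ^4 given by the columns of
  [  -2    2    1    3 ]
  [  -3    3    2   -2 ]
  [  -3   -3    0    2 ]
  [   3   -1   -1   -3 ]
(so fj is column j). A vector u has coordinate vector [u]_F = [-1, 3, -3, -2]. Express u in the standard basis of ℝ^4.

By definition u = -f1 + 3f2 - 3f3 - 2f4.
Summing componentwise gives [-1, 10, -10, 3].

[-1, 10, -10, 3]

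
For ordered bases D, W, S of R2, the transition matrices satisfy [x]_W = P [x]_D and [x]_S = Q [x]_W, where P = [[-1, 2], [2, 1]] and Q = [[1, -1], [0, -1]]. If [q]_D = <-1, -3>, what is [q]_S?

Apply P to get W-coordinates <-5, -5>, then Q to get S-coordinates.
The result is [q]_S = <0, 5>.

<0, 5>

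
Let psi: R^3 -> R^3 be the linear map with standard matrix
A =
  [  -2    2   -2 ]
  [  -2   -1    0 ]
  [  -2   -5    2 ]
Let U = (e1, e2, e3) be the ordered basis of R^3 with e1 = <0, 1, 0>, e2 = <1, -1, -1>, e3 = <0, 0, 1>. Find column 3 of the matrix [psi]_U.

<-2, -2, 0>

Compute psi(e3) = A e3 = <-2, 0, 2> in standard coordinates.
Then write this in U-coordinates: solve for y in y_1 e1 + ... + y_3 e3 = <-2, 0, 2>.
This gives y = <-2, -2, 0>, which is column 3 of [psi]_U.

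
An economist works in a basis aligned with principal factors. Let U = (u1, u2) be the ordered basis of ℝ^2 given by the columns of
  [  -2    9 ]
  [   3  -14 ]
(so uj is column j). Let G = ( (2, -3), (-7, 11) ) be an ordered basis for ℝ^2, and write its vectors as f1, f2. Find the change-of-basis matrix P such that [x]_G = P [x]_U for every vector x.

Take x = uj: its U-coordinates are the j-th standard unit vector, so P e_j — column j of P — equals [uj]_G.
u1 = -f1 + 0·f2, giving column 1 = (-1, 0); repeating for each j gives P = [[-1, 1], [0, -1]].

[[-1, 1], [0, -1]]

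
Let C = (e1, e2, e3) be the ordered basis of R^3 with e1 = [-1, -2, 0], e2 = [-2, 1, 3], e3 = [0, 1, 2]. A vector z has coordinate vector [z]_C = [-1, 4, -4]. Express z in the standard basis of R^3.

[-7, 2, 4]

z = M [z]_C, where M has columns e1, ..., e3.
Carrying out the matrix-vector product, z = [-7, 2, 4].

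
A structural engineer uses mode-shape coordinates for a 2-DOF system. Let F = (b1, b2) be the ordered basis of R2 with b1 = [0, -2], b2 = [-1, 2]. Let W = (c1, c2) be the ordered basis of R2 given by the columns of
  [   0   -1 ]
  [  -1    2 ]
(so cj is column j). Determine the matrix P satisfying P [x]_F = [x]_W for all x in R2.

[[2, 0], [0, 1]]

Let M have columns bj and N have columns cj. Then for every x, N [x]_W = x = M [x]_F, so P = N^(-1) M.
Since det N = -1, N^(-1) has integer entries; multiplying gives P = [[2, 0], [0, 1]].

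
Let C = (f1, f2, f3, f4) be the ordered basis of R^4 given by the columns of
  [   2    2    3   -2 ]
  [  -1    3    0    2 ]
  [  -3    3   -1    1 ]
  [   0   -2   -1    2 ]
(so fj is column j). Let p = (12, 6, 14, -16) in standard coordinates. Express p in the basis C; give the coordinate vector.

We seek scalars with c_1 f1 + ... + c_4 f4 = p; equivalently solve M c = p where the columns of M are f1, ..., f4.
Solving this 4x4 system gives c = (-2, 4, 0, -4).
Check: -2f1 + 4f2 + 0·f3 - 4f4 = (12, 6, 14, -16).

(-2, 4, 0, -4)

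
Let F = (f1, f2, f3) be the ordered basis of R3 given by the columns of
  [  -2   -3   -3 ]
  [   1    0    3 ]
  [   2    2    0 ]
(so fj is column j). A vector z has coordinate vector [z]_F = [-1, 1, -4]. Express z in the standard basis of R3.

By definition z = -f1 + f2 - 4f3.
Summing componentwise gives [11, -13, 0].

[11, -13, 0]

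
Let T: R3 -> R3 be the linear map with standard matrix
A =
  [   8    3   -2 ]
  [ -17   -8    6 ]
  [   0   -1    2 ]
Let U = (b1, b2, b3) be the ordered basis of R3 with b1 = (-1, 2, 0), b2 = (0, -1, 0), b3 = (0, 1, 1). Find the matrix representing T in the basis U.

Let P have columns b1, ..., b3. Then [T]_U = P^(-1) A P.
Here det P = 1, so P^(-1) is integer; computing A P first and then P^(-1)(A P) gives [[2, 3, -1], [1, -1, 1], [-2, 1, 1]].

[[2, 3, -1], [1, -1, 1], [-2, 1, 1]]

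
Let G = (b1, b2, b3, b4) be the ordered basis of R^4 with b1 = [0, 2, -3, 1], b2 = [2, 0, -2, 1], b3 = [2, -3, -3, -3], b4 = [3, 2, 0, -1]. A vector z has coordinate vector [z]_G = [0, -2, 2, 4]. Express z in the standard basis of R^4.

[12, 2, -2, -12]

By definition z = 0·b1 - 2b2 + 2b3 + 4b4.
Summing componentwise gives [12, 2, -2, -12].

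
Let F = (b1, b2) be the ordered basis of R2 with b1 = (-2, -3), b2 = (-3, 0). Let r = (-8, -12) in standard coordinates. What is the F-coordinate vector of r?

Write r = c_1 b1 + c_2 b2 and solve for the c_i.
System: -2c_1 - 3c_2 = -8, -3c_1 + 0c_2 = -12; solving gives c_1 = 4, c_2 = 0.
Check: 4b1 + 0·b2 = (-8, -12).

(4, 0)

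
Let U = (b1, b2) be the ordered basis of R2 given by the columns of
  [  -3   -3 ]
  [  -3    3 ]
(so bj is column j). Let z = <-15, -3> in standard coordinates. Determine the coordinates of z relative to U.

Write z = c_1 b1 + c_2 b2 and solve for the c_i.
System: -3c_1 - 3c_2 = -15, -3c_1 + 3c_2 = -3; solving gives c_1 = 3, c_2 = 2.
Check: 3b1 + 2b2 = <-15, -3>.

<3, 2>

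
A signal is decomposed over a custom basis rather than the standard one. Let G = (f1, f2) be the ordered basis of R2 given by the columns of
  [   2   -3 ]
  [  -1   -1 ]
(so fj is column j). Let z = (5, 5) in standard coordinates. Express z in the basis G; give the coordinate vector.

We seek scalars with c_1 f1 + c_2 f2 = z; equivalently solve M c = z where the columns of M are f1, f2.
System: 2c_1 - 3c_2 = 5, -c_1 - c_2 = 5; solving gives c_1 = -2, c_2 = -3.
Check: -2f1 - 3f2 = (5, 5).

(-2, -3)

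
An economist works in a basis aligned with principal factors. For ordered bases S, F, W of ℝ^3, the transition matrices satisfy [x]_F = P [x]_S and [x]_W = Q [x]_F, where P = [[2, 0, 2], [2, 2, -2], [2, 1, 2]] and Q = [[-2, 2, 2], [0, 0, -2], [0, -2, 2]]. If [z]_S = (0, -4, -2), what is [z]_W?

(-16, 16, -8)

First [z]_F = P [z]_S = (-4, -4, -8).
Then [z]_W = Q [z]_F = (-16, 16, -8).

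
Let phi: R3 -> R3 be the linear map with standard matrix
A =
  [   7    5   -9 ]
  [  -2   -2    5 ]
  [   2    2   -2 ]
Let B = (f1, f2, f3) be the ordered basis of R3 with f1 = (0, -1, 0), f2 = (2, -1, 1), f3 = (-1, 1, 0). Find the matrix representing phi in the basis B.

[[1, -3, 2], [-2, 0, 0], [1, 0, 2]]

The j-th column of [phi]_B is [phi(fj)]_B.
phi(f1) = A f1 = (-5, 2, -2) = f1 - 2f2 + f3, so column 1 is (1, -2, 1).
Repeating for f2, f3 and assembling the columns gives [[1, -3, 2], [-2, 0, 0], [1, 0, 2]].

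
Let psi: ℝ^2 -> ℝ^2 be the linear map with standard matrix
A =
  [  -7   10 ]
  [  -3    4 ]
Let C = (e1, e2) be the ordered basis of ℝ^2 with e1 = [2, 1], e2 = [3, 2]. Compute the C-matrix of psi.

[[-2, 1], [0, -1]]

The j-th column of [psi]_C is [psi(ej)]_C.
psi(e1) = A e1 = [-4, -2] = -2e1 + 0·e2, so column 1 is [-2, 0].
Repeating for e2 and assembling the columns gives [[-2, 1], [0, -1]].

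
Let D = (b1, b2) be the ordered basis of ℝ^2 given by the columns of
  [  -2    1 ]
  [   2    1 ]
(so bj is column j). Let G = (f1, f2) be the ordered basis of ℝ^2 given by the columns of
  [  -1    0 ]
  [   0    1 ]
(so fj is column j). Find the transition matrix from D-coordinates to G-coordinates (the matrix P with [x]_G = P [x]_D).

Take x = bj: its D-coordinates are the j-th standard unit vector, so P e_j — column j of P — equals [bj]_G.
b1 = 2f1 + 2f2, giving column 1 = <2, 2>; repeating for each j gives P = [[2, -1], [2, 1]].

[[2, -1], [2, 1]]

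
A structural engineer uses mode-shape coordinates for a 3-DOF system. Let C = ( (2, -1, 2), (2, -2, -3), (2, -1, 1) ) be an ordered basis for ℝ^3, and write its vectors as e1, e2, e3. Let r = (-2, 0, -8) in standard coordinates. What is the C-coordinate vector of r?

(-3, 1, 1)

[r]_C is the unique c with M c = r, where M has columns e1, ..., e3.
Row-reducing the augmented matrix [M | r] gives c = (-3, 1, 1).
Check: -3e1 + e2 + e3 = (-2, 0, -8).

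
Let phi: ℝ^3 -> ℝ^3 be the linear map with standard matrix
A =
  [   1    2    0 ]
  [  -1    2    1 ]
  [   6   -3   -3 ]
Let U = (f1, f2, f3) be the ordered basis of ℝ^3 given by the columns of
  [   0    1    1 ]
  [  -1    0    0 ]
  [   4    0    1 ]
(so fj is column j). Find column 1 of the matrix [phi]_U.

Column 1 of [phi]_U is the U-coordinate vector of phi(f1).
In standard coordinates phi(f1) = A f1 = [-2, 2, -9].
Converting to U: [-2, 2, -9] = -2f1 - f2 - f3, so the coordinate vector is [-2, -1, -1].

[-2, -1, -1]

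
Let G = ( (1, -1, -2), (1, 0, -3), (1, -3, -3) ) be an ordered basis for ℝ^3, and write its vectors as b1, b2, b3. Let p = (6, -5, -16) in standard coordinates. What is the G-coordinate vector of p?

(2, 3, 1)

[p]_G is the unique c with M c = p, where M has columns b1, ..., b3.
Row-reducing the augmented matrix [M | p] gives c = (2, 3, 1).
Check: 2b1 + 3b2 + b3 = (6, -5, -16).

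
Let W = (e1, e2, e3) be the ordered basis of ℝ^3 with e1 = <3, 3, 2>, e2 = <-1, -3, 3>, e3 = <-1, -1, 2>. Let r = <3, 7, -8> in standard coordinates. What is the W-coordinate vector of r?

Write r = c_1 e1 + ... + c_3 e3 and solve for the c_i.
Gaussian elimination on [M | r] yields c = (0, -2, -1).
Check: 0·e1 - 2e2 - e3 = <3, 7, -8>.

<0, -2, -1>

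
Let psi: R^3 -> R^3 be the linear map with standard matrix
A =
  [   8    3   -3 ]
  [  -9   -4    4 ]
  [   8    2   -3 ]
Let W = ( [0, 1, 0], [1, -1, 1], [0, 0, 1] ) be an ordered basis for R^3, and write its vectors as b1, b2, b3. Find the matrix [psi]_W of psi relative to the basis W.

[[-1, 1, 1], [3, 2, -3], [-1, 1, 0]]

Let P have columns b1, ..., b3. Then [psi]_W = P^(-1) A P.
Here det P = -1, so P^(-1) is integer; computing A P first and then P^(-1)(A P) gives [[-1, 1, 1], [3, 2, -3], [-1, 1, 0]].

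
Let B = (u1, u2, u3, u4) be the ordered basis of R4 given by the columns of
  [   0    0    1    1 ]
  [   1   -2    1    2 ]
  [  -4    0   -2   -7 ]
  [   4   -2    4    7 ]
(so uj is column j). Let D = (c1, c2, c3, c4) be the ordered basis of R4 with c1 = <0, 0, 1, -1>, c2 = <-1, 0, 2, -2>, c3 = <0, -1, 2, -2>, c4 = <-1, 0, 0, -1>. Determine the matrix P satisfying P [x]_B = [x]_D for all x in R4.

Let M have columns uj and N have columns cj. Then for every x, N [x]_D = x = M [x]_B, so P = N^(-1) M.
Since det N = -1, N^(-1) has integer entries; multiplying gives P = [[-2, 0, -2, -1], [0, -2, 1, -1], [-1, 2, -1, -2], [0, 2, -2, 0]].

[[-2, 0, -2, -1], [0, -2, 1, -1], [-1, 2, -1, -2], [0, 2, -2, 0]]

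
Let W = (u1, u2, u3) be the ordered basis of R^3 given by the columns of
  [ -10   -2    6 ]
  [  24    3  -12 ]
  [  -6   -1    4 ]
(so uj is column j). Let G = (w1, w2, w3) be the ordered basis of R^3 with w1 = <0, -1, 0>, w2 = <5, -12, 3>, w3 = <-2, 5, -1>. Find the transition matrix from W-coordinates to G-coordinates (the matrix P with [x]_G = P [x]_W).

Column j of P is [uj]_G, since P maps W-coordinates to G-coordinates.
Expressing u1 in G: u1 = 0·w1 - 2w2 + 0·w3, so column 1 of P is <0, -2, 0>.
Doing the same for each uj gives P = [[0, 2, -2], [-2, 0, 2], [0, 1, 2]].

[[0, 2, -2], [-2, 0, 2], [0, 1, 2]]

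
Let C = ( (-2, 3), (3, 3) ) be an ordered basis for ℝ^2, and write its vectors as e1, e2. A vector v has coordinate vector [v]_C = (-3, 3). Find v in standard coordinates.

The coordinates say v = -3e1 + 3e2; adding the scaled basis vectors gives (15, 0).

(15, 0)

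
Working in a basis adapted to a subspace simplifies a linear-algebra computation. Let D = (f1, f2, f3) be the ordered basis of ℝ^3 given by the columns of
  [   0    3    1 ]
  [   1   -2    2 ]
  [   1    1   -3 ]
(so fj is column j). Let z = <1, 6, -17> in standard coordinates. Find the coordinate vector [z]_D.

<-4, -1, 4>

We seek scalars with c_1 f1 + ... + c_3 f3 = z; equivalently solve M c = z where the columns of M are f1, ..., f3.
Solving this 3x3 system gives c = (-4, -1, 4).
Check: -4f1 - f2 + 4f3 = <1, 6, -17>.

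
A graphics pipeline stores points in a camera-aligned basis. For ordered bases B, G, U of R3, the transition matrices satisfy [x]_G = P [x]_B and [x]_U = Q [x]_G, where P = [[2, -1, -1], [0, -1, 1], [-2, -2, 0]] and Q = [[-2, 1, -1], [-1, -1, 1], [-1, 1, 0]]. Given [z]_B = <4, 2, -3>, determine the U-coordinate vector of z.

<-11, -16, -14>

Composing the changes, [z]_U = Q P [z]_B.
Q P = [[-2, 3, 3], [-4, 0, 0], [-2, 0, 2]]; applying this to <4, 2, -3> gives <-11, -16, -14>.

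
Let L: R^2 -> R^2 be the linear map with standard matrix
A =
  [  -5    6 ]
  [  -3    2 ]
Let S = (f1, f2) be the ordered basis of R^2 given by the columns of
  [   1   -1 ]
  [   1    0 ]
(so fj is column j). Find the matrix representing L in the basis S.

Let P have columns f1, f2. Then [L]_S = P^(-1) A P.
Here det P = 1, so P^(-1) is integer; computing A P first and then P^(-1)(A P) gives [[-1, 3], [-2, -2]].

[[-1, 3], [-2, -2]]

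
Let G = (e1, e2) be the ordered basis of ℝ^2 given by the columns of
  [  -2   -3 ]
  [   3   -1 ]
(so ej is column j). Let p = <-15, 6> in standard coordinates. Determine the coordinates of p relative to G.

<3, 3>

Write p = c_1 e1 + c_2 e2 and solve for the c_i.
System: -2c_1 - 3c_2 = -15, 3c_1 - c_2 = 6; solving gives c_1 = 3, c_2 = 3.
Check: 3e1 + 3e2 = <-15, 6>.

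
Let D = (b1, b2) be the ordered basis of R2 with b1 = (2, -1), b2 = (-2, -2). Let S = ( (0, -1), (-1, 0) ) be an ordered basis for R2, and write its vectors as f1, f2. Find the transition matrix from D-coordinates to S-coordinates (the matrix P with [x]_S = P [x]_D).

[[1, 2], [-2, 2]]

Take x = bj: its D-coordinates are the j-th standard unit vector, so P e_j — column j of P — equals [bj]_S.
b1 = f1 - 2f2, giving column 1 = (1, -2); repeating for each j gives P = [[1, 2], [-2, 2]].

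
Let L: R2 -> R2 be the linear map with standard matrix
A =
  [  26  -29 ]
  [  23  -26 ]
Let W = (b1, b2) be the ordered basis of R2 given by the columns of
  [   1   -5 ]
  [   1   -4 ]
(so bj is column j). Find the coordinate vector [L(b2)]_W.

[1, 3]

Compute L(b2) = A b2 = [-14, -11] in standard coordinates.
Then write this in W-coordinates: solve for y in y_1 b1 + y_2 b2 = [-14, -11].
This gives y = [1, 3], which is column 2 of [L]_W.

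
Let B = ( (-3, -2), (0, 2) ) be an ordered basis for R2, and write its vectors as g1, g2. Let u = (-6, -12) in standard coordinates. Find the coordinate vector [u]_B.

(2, -4)

[u]_B is the unique c with M c = u, where M has columns g1, g2.
System: -3c_1 + 0c_2 = -6, -2c_1 + 2c_2 = -12; solving gives c_1 = 2, c_2 = -4.
Check: 2g1 - 4g2 = (-6, -12).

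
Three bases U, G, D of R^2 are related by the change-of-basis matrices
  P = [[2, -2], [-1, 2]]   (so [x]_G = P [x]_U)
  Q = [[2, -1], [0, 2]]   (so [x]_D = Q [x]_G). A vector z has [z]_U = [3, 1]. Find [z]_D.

[9, -2]

Composing the changes, [z]_D = Q P [z]_U.
Q P = [[5, -6], [-2, 4]]; applying this to [3, 1] gives [9, -2].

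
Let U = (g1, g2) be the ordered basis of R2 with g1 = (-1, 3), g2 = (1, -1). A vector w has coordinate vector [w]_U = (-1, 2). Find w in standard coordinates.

The coordinates say w = -g1 + 2g2; adding the scaled basis vectors gives (3, -5).

(3, -5)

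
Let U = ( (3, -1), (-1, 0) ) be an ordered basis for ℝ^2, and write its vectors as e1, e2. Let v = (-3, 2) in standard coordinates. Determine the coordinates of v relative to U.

(-2, -3)

[v]_U is the unique c with M c = v, where M has columns e1, e2.
System: 3c_1 - c_2 = -3, -c_1 + 0c_2 = 2; solving gives c_1 = -2, c_2 = -3.
Check: -2e1 - 3e2 = (-3, 2).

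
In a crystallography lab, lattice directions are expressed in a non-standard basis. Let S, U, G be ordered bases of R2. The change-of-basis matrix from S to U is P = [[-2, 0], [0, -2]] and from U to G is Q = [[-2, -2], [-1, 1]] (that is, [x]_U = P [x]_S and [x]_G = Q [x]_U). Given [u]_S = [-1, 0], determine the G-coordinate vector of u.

Apply P to get U-coordinates [2, 0], then Q to get G-coordinates.
The result is [u]_G = [-4, -2].

[-4, -2]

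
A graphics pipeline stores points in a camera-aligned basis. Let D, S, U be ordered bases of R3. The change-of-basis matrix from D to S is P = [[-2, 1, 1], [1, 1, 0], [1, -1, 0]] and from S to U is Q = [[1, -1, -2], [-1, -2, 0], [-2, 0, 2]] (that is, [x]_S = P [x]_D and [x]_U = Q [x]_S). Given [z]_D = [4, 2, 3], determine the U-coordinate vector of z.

[-13, -9, 10]

Composing the changes, [z]_U = Q P [z]_D.
Q P = [[-5, 2, 1], [0, -3, -1], [6, -4, -2]]; applying this to [4, 2, 3] gives [-13, -9, 10].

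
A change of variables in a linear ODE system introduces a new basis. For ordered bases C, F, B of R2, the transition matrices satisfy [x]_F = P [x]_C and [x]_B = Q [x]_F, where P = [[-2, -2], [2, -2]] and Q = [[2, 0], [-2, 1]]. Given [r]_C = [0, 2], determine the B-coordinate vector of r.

Apply P to get F-coordinates [-4, -4], then Q to get B-coordinates.
The result is [r]_B = [-8, 4].

[-8, 4]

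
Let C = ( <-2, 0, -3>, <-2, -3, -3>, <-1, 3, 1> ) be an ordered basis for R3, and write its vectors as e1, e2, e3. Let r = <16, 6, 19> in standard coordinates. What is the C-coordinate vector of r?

<-3, -4, -2>

Write r = c_1 e1 + ... + c_3 e3 and solve for the c_i.
Gaussian elimination on [M | r] yields c = (-3, -4, -2).
Check: -3e1 - 4e2 - 2e3 = <16, 6, 19>.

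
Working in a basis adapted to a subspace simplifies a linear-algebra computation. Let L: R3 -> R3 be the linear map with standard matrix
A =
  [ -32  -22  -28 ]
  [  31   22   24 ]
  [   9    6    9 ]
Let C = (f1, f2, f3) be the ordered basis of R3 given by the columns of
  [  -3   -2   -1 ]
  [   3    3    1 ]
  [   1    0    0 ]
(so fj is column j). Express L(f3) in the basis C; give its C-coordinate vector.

<-3, 1, -3>

Compute L(f3) = A f3 = <10, -9, -3> in standard coordinates.
Then write this in C-coordinates: solve for y in y_1 f1 + ... + y_3 f3 = <10, -9, -3>.
This gives y = <-3, 1, -3>, which is column 3 of [L]_C.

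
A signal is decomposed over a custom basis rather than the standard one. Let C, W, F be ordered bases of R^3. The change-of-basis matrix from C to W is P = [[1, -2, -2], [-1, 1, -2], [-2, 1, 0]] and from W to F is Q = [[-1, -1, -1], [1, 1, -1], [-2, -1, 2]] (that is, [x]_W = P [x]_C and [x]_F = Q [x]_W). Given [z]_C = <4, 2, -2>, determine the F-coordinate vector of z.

<0, 12, -22>

Apply P to get W-coordinates <4, 2, -6>, then Q to get F-coordinates.
The result is [z]_F = <0, 12, -22>.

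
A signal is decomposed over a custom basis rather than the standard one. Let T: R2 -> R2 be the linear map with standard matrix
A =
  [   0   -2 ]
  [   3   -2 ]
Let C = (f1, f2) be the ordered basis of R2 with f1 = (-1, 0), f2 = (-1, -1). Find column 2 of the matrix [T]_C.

(-3, 1)

Column 2 of [T]_C is the C-coordinate vector of T(f2).
In standard coordinates T(f2) = A f2 = (2, -1).
Converting to C: (2, -1) = -3f1 + f2, so the coordinate vector is (-3, 1).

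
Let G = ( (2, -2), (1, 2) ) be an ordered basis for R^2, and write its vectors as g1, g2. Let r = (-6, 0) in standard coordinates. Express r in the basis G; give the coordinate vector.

[r]_G is the unique c with M c = r, where M has columns g1, g2.
System: 2c_1 + c_2 = -6, -2c_1 + 2c_2 = 0; solving gives c_1 = -2, c_2 = -2.
Check: -2g1 - 2g2 = (-6, 0).

(-2, -2)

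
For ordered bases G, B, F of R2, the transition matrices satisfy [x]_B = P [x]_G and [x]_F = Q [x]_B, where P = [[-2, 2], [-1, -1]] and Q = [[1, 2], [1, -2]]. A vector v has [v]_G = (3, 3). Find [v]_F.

Composing the changes, [v]_F = Q P [v]_G.
Q P = [[-4, 0], [0, 4]]; applying this to (3, 3) gives (-12, 12).

(-12, 12)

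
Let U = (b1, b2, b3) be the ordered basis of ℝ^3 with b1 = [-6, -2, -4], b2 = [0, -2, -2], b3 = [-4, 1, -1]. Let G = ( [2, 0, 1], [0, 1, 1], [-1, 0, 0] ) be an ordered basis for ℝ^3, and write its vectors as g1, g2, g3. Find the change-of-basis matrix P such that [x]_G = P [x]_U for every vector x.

[[-2, 0, -2], [-2, -2, 1], [2, 0, 0]]

Take x = bj: its U-coordinates are the j-th standard unit vector, so P e_j — column j of P — equals [bj]_G.
b1 = -2g1 - 2g2 + 2g3, giving column 1 = [-2, -2, 2]; repeating for each j gives P = [[-2, 0, -2], [-2, -2, 1], [2, 0, 0]].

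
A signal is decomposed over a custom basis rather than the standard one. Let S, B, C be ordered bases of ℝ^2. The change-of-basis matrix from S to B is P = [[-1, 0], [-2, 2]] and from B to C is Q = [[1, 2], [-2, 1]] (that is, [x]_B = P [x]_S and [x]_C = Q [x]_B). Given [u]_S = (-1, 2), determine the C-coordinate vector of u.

(13, 4)

Apply P to get B-coordinates (1, 6), then Q to get C-coordinates.
The result is [u]_C = (13, 4).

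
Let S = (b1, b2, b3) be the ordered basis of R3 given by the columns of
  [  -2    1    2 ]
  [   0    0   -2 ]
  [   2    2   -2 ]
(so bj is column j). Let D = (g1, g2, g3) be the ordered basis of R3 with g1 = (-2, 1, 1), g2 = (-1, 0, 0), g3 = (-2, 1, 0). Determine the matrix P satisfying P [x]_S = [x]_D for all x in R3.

[[2, 2, -2], [2, -1, 2], [-2, -2, 0]]

Take x = bj: its S-coordinates are the j-th standard unit vector, so P e_j — column j of P — equals [bj]_D.
b1 = 2g1 + 2g2 - 2g3, giving column 1 = (2, 2, -2); repeating for each j gives P = [[2, 2, -2], [2, -1, 2], [-2, -2, 0]].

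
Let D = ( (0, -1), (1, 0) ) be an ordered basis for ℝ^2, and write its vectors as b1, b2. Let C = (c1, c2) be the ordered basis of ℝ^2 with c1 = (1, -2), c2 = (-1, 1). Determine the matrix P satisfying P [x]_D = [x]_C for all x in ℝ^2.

Column j of P is [bj]_C, since P maps D-coordinates to C-coordinates.
Expressing b1 in C: b1 = c1 + c2, so column 1 of P is (1, 1).
Doing the same for each bj gives P = [[1, -1], [1, -2]].

[[1, -1], [1, -2]]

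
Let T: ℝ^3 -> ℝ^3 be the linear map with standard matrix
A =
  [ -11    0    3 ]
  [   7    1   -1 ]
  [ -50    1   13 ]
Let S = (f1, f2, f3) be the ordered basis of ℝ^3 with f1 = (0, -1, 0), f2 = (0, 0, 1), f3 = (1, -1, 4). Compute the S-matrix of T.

Let P have columns f1, ..., f3. Then [T]_S = P^(-1) A P.
Here det P = -1, so P^(-1) is integer; computing A P first and then P^(-1)(A P) gives [[1, -2, -3], [-1, 1, -3], [0, 3, 1]].

[[1, -2, -3], [-1, 1, -3], [0, 3, 1]]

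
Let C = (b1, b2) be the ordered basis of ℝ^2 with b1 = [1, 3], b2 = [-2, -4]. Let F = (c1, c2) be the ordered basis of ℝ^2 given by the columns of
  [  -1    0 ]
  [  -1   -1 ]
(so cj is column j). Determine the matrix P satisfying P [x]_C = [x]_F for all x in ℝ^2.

Take x = bj: its C-coordinates are the j-th standard unit vector, so P e_j — column j of P — equals [bj]_F.
b1 = -c1 - 2c2, giving column 1 = [-1, -2]; repeating for each j gives P = [[-1, 2], [-2, 2]].

[[-1, 2], [-2, 2]]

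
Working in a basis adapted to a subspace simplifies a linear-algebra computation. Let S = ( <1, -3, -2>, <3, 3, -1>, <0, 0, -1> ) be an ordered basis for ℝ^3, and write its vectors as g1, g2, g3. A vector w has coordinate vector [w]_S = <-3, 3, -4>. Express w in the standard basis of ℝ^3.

<6, 18, 7>

w = M [w]_S, where M has columns g1, ..., g3.
Carrying out the matrix-vector product, w = <6, 18, 7>.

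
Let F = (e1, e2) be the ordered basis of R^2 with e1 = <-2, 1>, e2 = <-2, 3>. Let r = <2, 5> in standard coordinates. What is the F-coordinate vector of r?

<-4, 3>

[r]_F is the unique c with M c = r, where M has columns e1, e2.
System: -2c_1 - 2c_2 = 2, c_1 + 3c_2 = 5; solving gives c_1 = -4, c_2 = 3.
Check: -4e1 + 3e2 = <2, 5>.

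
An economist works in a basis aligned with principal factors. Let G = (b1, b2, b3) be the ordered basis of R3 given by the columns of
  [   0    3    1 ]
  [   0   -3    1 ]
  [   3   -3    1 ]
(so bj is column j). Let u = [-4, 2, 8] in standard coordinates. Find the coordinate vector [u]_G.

[2, -1, -1]

Write u = c_1 b1 + ... + c_3 b3 and solve for the c_i.
Gaussian elimination on [M | u] yields c = (2, -1, -1).
Check: 2b1 - b2 - b3 = [-4, 2, 8].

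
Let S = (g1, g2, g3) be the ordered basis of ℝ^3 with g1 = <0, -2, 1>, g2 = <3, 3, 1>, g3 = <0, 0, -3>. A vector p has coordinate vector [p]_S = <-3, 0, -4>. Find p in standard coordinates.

<0, 6, 9>

p = M [p]_S, where M has columns g1, ..., g3.
Carrying out the matrix-vector product, p = <0, 6, 9>.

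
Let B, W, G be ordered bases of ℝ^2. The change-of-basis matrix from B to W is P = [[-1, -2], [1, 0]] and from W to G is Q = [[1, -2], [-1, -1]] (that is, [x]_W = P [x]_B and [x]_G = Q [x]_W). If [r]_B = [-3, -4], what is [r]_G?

Composing the changes, [r]_G = Q P [r]_B.
Q P = [[-3, -2], [0, 2]]; applying this to [-3, -4] gives [17, -8].

[17, -8]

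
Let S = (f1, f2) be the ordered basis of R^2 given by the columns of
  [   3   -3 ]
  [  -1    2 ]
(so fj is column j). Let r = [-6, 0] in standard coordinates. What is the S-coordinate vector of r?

We seek scalars with c_1 f1 + c_2 f2 = r; equivalently solve M c = r where the columns of M are f1, f2.
System: 3c_1 - 3c_2 = -6, -c_1 + 2c_2 = 0; solving gives c_1 = -4, c_2 = -2.
Check: -4f1 - 2f2 = [-6, 0].

[-4, -2]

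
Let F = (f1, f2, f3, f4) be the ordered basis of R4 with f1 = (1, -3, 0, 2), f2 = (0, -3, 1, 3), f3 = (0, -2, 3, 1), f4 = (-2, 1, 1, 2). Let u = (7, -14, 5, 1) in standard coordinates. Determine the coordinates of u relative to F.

(-1, 3, 2, -4)

Write u = c_1 f1 + ... + c_4 f4 and solve for the c_i.
Solving this 4x4 system gives c = (-1, 3, 2, -4).
Check: -f1 + 3f2 + 2f3 - 4f4 = (7, -14, 5, 1).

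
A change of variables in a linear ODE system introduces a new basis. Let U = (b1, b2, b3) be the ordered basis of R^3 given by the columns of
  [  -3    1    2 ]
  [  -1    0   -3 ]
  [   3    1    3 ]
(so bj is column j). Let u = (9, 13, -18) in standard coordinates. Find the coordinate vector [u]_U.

(-4, 3, -3)

[u]_U is the unique c with M c = u, where M has columns b1, ..., b3.
Row-reducing the augmented matrix [M | u] gives c = (-4, 3, -3).
Check: -4b1 + 3b2 - 3b3 = (9, 13, -18).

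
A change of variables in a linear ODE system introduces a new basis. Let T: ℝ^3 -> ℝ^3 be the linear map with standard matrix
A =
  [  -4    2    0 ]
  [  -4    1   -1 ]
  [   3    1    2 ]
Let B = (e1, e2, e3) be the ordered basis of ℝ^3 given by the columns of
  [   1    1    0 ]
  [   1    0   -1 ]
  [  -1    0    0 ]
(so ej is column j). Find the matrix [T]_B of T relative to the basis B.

The j-th column of [T]_B is [T(ej)]_B.
T(e1) = A e1 = (-2, -2, 2) = -2e1 + 0·e2 + 0·e3, so column 1 is (-2, 0, 0).
Repeating for e2, e3 and assembling the columns gives [[-2, -3, 1], [0, -1, -3], [0, 1, 2]].

[[-2, -3, 1], [0, -1, -3], [0, 1, 2]]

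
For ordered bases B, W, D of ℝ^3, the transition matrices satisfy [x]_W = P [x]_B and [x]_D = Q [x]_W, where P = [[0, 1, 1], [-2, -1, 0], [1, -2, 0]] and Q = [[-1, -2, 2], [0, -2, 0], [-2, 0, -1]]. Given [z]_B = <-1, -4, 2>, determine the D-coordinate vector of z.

Composing the changes, [z]_D = Q P [z]_B.
Q P = [[6, -3, -1], [4, 2, 0], [-1, 0, -2]]; applying this to <-1, -4, 2> gives <4, -12, -3>.

<4, -12, -3>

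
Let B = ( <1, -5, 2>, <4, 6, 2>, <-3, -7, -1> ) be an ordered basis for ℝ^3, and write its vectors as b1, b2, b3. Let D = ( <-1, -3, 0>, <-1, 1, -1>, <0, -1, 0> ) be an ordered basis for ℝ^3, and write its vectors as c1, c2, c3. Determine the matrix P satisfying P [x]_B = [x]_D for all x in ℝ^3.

Take x = bj: its B-coordinates are the j-th standard unit vector, so P e_j — column j of P — equals [bj]_D.
b1 = c1 - 2c2 + 0·c3, giving column 1 = <1, -2, 0>; repeating for each j gives P = [[1, -2, 2], [-2, -2, 1], [0, -2, 2]].

[[1, -2, 2], [-2, -2, 1], [0, -2, 2]]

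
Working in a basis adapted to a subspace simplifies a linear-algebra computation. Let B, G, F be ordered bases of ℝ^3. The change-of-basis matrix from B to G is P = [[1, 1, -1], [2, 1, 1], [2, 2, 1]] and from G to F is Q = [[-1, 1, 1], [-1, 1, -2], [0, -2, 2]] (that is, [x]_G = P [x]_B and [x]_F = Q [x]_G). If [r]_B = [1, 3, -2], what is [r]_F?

Apply P to get G-coordinates [6, 3, 6], then Q to get F-coordinates.
The result is [r]_F = [3, -15, 6].

[3, -15, 6]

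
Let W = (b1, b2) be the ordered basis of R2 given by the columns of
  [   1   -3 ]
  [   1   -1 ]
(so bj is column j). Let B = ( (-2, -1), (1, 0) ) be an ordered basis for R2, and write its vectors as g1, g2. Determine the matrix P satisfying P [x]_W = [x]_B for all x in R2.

Column j of P is [bj]_B, since P maps W-coordinates to B-coordinates.
Expressing b1 in B: b1 = -g1 - g2, so column 1 of P is (-1, -1).
Doing the same for each bj gives P = [[-1, 1], [-1, -1]].

[[-1, 1], [-1, -1]]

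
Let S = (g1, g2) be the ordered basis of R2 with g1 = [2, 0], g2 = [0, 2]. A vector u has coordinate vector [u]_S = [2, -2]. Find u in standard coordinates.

[4, -4]

By definition u = 2g1 - 2g2.
Summing componentwise gives [4, -4].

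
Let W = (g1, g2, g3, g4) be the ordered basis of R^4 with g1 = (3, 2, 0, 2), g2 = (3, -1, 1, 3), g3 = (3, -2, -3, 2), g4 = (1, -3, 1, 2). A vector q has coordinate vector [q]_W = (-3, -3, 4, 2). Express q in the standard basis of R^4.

By definition q = -3g1 - 3g2 + 4g3 + 2g4.
Summing componentwise gives (-4, -17, -13, -3).

(-4, -17, -13, -3)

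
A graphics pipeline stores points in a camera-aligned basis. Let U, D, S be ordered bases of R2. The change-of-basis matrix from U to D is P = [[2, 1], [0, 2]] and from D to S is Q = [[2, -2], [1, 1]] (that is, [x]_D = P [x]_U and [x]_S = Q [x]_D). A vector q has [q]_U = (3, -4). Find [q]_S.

First [q]_D = P [q]_U = (2, -8).
Then [q]_S = Q [q]_D = (20, -6).

(20, -6)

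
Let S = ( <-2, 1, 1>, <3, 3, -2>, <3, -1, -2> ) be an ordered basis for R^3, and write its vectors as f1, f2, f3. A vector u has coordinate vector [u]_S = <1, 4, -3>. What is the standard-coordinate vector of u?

<1, 16, -1>

By definition u = f1 + 4f2 - 3f3.
Summing componentwise gives <1, 16, -1>.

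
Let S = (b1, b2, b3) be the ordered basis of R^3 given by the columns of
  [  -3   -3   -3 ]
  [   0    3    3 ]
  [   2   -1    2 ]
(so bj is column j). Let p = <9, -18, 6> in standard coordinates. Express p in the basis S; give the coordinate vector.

[p]_S is the unique c with M c = p, where M has columns b1, ..., b3.
Gaussian elimination on [M | p] yields c = (3, -4, -2).
Check: 3b1 - 4b2 - 2b3 = <9, -18, 6>.

<3, -4, -2>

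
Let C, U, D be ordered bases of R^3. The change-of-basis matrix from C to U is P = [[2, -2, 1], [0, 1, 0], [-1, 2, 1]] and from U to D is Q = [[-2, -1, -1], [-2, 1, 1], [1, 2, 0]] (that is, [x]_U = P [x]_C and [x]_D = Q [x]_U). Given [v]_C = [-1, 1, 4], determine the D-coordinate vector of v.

Composing the changes, [v]_D = Q P [v]_C.
Q P = [[-3, 1, -3], [-5, 7, -1], [2, 0, 1]]; applying this to [-1, 1, 4] gives [-8, 8, 2].

[-8, 8, 2]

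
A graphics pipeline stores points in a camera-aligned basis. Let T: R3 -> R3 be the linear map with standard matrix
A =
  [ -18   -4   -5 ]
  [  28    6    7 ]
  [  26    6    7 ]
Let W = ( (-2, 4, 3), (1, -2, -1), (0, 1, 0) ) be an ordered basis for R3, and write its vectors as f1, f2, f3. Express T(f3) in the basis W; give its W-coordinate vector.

(2, 0, -2)

Compute T(f3) = A f3 = (-4, 6, 6) in standard coordinates.
Then write this in W-coordinates: solve for y in y_1 f1 + ... + y_3 f3 = (-4, 6, 6).
This gives y = (2, 0, -2), which is column 3 of [T]_W.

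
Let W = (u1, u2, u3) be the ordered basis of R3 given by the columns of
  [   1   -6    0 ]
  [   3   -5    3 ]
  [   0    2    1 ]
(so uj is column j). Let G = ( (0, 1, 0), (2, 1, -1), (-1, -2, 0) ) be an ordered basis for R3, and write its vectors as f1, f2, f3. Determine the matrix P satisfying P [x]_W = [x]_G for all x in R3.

Let M have columns uj and N have columns fj. Then for every x, N [x]_G = x = M [x]_W, so P = N^(-1) M.
Since det N = 1, N^(-1) has integer entries; multiplying gives P = [[1, 1, 0], [0, -2, -1], [-1, 2, -2]].

[[1, 1, 0], [0, -2, -1], [-1, 2, -2]]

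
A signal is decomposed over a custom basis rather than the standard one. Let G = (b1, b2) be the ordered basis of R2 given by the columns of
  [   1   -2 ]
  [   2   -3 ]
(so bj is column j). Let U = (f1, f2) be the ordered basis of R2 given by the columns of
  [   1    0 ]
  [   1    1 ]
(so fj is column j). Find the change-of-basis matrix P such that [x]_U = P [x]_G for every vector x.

Take x = bj: its G-coordinates are the j-th standard unit vector, so P e_j — column j of P — equals [bj]_U.
b1 = f1 + f2, giving column 1 = (1, 1); repeating for each j gives P = [[1, -2], [1, -1]].

[[1, -2], [1, -1]]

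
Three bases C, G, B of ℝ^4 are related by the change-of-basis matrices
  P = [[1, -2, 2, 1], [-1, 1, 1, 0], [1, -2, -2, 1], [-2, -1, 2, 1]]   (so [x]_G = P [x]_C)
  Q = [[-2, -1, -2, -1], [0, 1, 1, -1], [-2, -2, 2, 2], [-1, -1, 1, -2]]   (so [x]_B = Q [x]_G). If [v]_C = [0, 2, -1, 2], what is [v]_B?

[9, 3, 2, 7]

Apply P to get G-coordinates [-4, 1, 0, -2], then Q to get B-coordinates.
The result is [v]_B = [9, 3, 2, 7].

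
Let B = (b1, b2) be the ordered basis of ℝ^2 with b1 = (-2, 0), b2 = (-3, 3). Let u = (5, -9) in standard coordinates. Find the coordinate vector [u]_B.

Write u = c_1 b1 + c_2 b2 and solve for the c_i.
System: -2c_1 - 3c_2 = 5, 0c_1 + 3c_2 = -9; solving gives c_1 = 2, c_2 = -3.
Check: 2b1 - 3b2 = (5, -9).

(2, -3)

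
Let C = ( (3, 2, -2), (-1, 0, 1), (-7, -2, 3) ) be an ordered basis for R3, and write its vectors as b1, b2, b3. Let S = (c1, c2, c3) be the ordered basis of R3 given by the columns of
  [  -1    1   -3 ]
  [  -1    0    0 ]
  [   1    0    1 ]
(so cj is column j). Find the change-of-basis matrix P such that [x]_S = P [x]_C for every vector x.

[[-2, 0, 2], [1, 2, -2], [0, 1, 1]]

Let M have columns bj and N have columns cj. Then for every x, N [x]_S = x = M [x]_C, so P = N^(-1) M.
Since det N = 1, N^(-1) has integer entries; multiplying gives P = [[-2, 0, 2], [1, 2, -2], [0, 1, 1]].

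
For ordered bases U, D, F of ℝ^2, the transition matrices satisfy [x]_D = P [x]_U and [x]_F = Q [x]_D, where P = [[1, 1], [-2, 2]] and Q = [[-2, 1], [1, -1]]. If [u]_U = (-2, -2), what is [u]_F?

First [u]_D = P [u]_U = (-4, 0).
Then [u]_F = Q [u]_D = (8, -4).

(8, -4)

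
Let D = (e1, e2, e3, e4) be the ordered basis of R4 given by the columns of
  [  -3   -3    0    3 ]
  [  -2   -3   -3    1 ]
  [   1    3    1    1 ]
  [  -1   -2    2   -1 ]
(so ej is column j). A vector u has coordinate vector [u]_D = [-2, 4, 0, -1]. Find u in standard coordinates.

[-9, -9, 9, -5]

By definition u = -2e1 + 4e2 + 0·e3 - e4.
Summing componentwise gives [-9, -9, 9, -5].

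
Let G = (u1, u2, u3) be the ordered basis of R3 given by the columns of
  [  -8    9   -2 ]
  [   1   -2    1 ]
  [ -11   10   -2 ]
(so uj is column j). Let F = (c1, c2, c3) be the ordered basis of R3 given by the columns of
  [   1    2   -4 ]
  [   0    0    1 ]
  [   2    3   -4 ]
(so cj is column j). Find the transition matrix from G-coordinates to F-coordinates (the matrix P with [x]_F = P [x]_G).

[[-2, 1, -2], [-1, 0, 2], [1, -2, 1]]

Column j of P is [uj]_F, since P maps G-coordinates to F-coordinates.
Expressing u1 in F: u1 = -2c1 - c2 + c3, so column 1 of P is (-2, -1, 1).
Doing the same for each uj gives P = [[-2, 1, -2], [-1, 0, 2], [1, -2, 1]].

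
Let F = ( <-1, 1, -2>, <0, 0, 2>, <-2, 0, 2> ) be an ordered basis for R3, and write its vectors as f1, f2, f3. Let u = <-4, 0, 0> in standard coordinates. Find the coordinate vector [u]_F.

[u]_F is the unique c with M c = u, where M has columns f1, ..., f3.
Row-reducing the augmented matrix [M | u] gives c = (0, -2, 2).
Check: 0·f1 - 2f2 + 2f3 = <-4, 0, 0>.

<0, -2, 2>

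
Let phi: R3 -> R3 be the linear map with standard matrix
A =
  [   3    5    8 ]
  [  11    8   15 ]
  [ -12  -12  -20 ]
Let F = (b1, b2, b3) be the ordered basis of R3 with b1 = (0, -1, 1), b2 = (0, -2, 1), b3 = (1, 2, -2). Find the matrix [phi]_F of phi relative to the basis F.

Let P have columns b1, ..., b3. Then [phi]_F = P^(-1) A P.
Here det P = 1, so P^(-1) is integer; computing A P first and then P^(-1)(A P) gives [[-3, 3, -1], [1, -3, -1], [3, -2, -3]].

[[-3, 3, -1], [1, -3, -1], [3, -2, -3]]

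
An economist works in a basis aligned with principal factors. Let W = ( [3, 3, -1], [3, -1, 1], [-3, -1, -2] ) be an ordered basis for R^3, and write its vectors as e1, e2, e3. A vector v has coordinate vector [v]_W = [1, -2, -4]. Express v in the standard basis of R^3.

By definition v = e1 - 2e2 - 4e3.
Summing componentwise gives [9, 9, 5].

[9, 9, 5]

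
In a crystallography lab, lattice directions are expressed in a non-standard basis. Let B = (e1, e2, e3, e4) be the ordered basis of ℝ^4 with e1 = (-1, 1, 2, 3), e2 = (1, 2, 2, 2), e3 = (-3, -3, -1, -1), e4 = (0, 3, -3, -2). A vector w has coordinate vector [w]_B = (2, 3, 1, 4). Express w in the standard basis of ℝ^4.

w = M [w]_B, where M has columns e1, ..., e4.
Carrying out the matrix-vector product, w = (-2, 17, -3, 3).

(-2, 17, -3, 3)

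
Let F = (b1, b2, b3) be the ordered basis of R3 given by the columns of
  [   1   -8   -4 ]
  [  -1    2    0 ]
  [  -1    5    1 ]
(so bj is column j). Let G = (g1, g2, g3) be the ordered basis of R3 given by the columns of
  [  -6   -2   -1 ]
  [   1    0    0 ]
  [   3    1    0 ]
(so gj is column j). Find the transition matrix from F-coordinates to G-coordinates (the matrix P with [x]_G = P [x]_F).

Take x = bj: its F-coordinates are the j-th standard unit vector, so P e_j — column j of P — equals [bj]_G.
b1 = -g1 + 2g2 + g3, giving column 1 = <-1, 2, 1>; repeating for each j gives P = [[-1, 2, 0], [2, -1, 1], [1, -2, 2]].

[[-1, 2, 0], [2, -1, 1], [1, -2, 2]]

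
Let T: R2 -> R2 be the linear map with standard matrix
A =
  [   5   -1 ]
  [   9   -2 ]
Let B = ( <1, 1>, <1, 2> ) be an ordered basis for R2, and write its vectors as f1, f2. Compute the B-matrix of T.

[[1, 1], [3, 2]]

The j-th column of [T]_B is [T(fj)]_B.
T(f1) = A f1 = <4, 7> = f1 + 3f2, so column 1 is <1, 3>.
Repeating for f2 and assembling the columns gives [[1, 1], [3, 2]].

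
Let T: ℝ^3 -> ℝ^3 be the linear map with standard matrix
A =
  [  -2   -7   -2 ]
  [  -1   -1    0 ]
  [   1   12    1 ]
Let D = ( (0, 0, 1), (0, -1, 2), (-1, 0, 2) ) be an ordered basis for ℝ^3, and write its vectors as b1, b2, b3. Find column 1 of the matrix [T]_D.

(-3, 0, 2)

Column 1 of [T]_D is the D-coordinate vector of T(b1).
In standard coordinates T(b1) = A b1 = (-2, 0, 1).
Converting to D: (-2, 0, 1) = -3b1 + 0·b2 + 2b3, so the coordinate vector is (-3, 0, 2).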